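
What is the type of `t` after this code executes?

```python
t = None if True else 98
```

Ternary: condition is True, if branch (None) taken → NoneType

NoneType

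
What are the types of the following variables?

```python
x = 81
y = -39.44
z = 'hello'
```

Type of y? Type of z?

y is float; z is str

float, str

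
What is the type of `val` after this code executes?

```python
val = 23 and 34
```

'and' returns the last value when all truthy (34, which is int)

int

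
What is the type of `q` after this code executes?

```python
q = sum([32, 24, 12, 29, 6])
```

sum() of ints returns int

int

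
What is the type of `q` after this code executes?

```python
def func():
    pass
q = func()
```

A function with no return statement returns None

NoneType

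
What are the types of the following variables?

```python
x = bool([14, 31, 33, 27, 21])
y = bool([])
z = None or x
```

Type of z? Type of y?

None or <bool> returns the bool; bool() returns bool

bool, bool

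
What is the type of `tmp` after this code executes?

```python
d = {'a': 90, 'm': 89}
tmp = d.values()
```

.values() returns a dict_values view object

dict_values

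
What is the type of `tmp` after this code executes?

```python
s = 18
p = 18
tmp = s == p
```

Equality comparison returns bool

bool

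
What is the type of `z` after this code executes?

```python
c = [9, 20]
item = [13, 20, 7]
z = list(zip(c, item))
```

list(zip(...)) returns a list of tuples

list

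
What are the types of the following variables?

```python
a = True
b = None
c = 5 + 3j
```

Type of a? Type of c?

a is bool; c is complex

bool, complex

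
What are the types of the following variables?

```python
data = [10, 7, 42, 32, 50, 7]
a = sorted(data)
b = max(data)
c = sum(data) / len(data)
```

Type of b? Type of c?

max of ints returns int; int / int returns float

int, float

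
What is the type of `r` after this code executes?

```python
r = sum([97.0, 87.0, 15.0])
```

sum() of floats returns float

float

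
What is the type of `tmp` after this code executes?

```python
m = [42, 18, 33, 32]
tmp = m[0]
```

Indexing a list of ints returns int (m[0] = 42)

int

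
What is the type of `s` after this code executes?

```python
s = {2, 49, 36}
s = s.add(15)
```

set.add() returns None (mutates in place)

NoneType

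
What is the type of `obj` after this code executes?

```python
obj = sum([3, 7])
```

sum() of ints returns int

int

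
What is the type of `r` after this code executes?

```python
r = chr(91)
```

chr() returns str (single character)

str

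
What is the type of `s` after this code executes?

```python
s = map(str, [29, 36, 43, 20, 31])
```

map() returns a map iterator object

map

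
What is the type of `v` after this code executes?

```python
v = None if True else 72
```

Ternary: condition is True, if branch (None) taken → NoneType

NoneType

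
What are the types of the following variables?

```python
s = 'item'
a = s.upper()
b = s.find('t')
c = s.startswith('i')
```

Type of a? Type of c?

str.upper() returns str; str.startswith() returns bool

str, bool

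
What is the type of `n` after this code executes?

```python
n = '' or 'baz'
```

'or' returns first truthy value ('baz', which is str)

str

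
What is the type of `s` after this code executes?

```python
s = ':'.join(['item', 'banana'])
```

str.join() returns str

str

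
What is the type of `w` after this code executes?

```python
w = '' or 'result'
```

'or' returns first truthy value ('result', which is str)

str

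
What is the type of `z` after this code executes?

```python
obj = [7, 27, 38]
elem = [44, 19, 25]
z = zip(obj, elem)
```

zip() returns a zip iterator object

zip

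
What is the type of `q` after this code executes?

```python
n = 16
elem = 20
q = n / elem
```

int / int always returns float in Python 3 (16 / 20 = 0.8)

float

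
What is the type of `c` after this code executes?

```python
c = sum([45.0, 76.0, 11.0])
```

sum() of floats returns float

float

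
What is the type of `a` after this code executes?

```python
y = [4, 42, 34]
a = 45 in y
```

'in' operator returns bool

bool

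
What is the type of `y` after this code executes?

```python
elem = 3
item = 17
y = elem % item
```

int % int returns int (3 % 17 = 3)

int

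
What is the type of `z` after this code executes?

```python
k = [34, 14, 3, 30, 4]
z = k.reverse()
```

list.reverse() returns None

NoneType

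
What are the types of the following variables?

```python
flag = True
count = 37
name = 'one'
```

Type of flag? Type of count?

flag is bool; count is int

bool, int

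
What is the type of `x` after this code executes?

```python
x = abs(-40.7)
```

abs() of float returns float

float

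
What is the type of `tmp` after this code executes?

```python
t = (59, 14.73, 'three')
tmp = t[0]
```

Index 0 of tuple is 59 which is int

int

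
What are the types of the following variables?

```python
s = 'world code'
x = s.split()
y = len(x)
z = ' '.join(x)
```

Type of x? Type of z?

str.split() returns list; str.join() returns str

list, str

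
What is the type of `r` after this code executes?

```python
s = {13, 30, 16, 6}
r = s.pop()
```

Popping from a set of ints returns int

int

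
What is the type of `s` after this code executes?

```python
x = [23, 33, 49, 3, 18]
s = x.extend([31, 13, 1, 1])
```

list.extend() returns None

NoneType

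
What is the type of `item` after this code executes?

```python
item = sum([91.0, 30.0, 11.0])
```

sum() of floats returns float

float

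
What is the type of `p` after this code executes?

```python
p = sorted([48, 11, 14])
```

sorted() always returns list

list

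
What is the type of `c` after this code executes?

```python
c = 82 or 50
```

'or' returns the first truthy value (82, which is int)

int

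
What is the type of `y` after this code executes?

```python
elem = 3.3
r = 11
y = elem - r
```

float - int returns float (3.3 - 11 = -7.7)

float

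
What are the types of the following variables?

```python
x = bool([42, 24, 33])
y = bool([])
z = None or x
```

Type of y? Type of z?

bool() returns bool; None or <bool> returns the bool

bool, bool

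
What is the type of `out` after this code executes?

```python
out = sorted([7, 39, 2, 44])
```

sorted() always returns list

list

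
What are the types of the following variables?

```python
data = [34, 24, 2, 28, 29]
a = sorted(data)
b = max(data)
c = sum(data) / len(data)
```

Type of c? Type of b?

int / int returns float; max of ints returns int

float, int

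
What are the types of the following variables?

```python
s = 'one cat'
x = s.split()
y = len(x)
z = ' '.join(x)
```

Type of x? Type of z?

str.split() returns list; str.join() returns str

list, str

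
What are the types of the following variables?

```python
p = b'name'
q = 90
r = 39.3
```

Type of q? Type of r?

q is int; r is float

int, float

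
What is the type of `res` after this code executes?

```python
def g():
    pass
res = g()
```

A function with no return statement returns None

NoneType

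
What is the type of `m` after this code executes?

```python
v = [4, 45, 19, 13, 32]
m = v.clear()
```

list.clear() returns None

NoneType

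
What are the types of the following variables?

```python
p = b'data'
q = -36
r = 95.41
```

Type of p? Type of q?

p is bytes; q is int

bytes, int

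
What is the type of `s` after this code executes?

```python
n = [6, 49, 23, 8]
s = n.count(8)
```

list.count() returns int

int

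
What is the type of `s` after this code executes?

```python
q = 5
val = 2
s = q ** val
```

int ** positive int returns int (5 ** 2 = 25)

int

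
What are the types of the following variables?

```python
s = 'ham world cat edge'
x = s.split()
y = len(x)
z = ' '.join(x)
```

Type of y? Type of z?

len() returns int; str.join() returns str

int, str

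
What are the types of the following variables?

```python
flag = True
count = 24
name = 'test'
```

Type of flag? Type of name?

flag is bool; name is str

bool, str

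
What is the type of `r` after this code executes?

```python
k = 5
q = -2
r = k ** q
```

int ** negative int returns float

float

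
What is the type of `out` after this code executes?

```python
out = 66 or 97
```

'or' returns the first truthy value (66, which is int)

int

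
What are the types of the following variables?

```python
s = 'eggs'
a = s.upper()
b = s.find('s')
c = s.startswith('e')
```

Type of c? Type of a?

str.startswith() returns bool; str.upper() returns str

bool, str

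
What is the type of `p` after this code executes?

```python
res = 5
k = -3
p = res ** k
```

int ** negative int returns float

float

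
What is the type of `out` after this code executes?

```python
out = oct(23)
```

oct() returns str representation

str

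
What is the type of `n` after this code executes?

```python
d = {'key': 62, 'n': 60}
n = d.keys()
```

.keys() returns a dict_keys view object

dict_keys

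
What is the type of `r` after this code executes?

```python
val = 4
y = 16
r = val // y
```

int // int returns int (4 // 16 = 0)

int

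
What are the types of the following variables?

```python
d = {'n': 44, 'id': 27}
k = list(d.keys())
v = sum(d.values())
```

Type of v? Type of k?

sum of int values returns int; list(...) returns list

int, list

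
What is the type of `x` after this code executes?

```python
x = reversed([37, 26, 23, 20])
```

reversed() on a list returns a list_reverseiterator

list_reverseiterator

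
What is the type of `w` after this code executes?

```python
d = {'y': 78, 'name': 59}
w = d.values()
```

.values() returns a dict_values view object

dict_values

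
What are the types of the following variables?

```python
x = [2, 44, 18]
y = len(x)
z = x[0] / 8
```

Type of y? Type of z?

len() returns int; int / int returns float

int, float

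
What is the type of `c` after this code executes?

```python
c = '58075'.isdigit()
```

str.isdigit() returns bool

bool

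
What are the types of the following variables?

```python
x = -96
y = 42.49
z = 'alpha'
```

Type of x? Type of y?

x is int; y is float

int, float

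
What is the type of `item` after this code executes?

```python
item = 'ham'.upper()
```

str.upper() returns str

str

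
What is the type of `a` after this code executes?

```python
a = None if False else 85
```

Ternary: condition is False, else branch (85) taken → int

int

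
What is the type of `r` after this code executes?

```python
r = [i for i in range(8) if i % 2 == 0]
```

A list comprehension [...] produces a list

list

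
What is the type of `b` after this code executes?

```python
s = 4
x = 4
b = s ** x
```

int ** positive int returns int (4 ** 4 = 256)

int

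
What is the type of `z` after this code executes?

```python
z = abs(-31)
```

abs() of int returns int

int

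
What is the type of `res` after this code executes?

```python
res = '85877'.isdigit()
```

str.isdigit() returns bool

bool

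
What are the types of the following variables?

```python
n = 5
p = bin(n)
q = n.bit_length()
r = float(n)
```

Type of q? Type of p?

int.bit_length() returns int; bin() returns str

int, str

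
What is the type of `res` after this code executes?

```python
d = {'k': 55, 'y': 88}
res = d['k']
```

Accessing dict[str, int] with key 'k' returns int value 55

int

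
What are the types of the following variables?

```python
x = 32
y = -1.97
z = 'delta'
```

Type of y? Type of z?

y is float; z is str

float, str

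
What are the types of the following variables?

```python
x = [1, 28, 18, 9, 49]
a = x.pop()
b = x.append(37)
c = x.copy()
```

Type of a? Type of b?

list.pop() returns the element (int); list.append() returns None

int, NoneType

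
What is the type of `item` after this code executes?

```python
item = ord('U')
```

ord() returns int (Unicode code point)

int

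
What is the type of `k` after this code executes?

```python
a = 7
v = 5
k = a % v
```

int % int returns int (7 % 5 = 2)

int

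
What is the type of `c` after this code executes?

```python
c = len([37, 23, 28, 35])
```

len() always returns int

int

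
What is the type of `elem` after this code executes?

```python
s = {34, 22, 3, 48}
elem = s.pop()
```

Popping from a set of ints returns int

int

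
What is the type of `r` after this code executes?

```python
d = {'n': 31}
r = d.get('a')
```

dict.get() returns None when key 'a' is not found and no default given

NoneType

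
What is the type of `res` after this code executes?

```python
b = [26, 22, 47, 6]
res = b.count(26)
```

list.count() returns int

int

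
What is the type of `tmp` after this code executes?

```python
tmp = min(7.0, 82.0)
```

min() of floats returns float

float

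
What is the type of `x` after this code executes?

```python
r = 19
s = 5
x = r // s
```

int // int returns int (19 // 5 = 3)

int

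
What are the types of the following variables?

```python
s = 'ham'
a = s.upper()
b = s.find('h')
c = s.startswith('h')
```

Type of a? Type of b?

str.upper() returns str; str.find() returns int

str, int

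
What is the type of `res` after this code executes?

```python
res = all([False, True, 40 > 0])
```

all() returns bool

bool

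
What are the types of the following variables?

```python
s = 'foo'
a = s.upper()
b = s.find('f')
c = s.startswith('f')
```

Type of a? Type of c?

str.upper() returns str; str.startswith() returns bool

str, bool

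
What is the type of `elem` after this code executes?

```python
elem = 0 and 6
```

'and' returns the first falsy value (0, which is int)

int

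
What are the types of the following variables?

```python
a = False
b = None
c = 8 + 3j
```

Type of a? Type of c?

a is bool; c is complex

bool, complex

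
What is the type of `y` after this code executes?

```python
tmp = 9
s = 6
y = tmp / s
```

int / int always returns float in Python 3 (9 / 6 = 1.5)

float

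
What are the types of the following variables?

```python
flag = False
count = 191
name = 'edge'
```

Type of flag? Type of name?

flag is bool; name is str

bool, str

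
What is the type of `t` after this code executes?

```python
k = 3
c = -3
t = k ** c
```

int ** negative int returns float

float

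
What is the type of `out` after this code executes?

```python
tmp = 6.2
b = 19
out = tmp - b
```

float - int returns float (6.2 - 19 = -12.8)

float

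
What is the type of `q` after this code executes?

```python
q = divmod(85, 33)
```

divmod() returns a tuple (quotient, remainder)

tuple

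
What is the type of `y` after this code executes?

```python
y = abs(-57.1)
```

abs() of float returns float

float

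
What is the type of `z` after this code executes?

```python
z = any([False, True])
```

any() returns bool

bool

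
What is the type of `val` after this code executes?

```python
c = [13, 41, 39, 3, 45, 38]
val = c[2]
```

Indexing a list of ints returns int (c[2] = 39)

int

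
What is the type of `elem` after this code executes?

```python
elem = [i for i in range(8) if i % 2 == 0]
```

A list comprehension [...] produces a list

list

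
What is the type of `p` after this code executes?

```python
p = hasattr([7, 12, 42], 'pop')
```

hasattr() returns bool

bool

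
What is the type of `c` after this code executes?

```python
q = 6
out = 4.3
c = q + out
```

int + float returns float (6 + 4.3 = 10.3)

float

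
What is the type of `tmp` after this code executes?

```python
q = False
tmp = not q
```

'not' always returns bool

bool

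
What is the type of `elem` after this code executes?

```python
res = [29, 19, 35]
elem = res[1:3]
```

Slicing a list always returns a list

list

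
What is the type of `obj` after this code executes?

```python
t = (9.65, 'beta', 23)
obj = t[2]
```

Index 2 of tuple is 23 which is int

int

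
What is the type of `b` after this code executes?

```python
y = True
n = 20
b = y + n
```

bool + int returns int (True is 1, so 1 + 20 = 21)

int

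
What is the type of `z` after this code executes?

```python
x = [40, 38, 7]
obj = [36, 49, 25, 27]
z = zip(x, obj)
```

zip() returns a zip iterator object

zip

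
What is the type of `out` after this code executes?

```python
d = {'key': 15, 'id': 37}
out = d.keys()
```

.keys() returns a dict_keys view object

dict_keys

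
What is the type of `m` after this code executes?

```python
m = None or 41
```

'or' with None returns the other value (41, int)

int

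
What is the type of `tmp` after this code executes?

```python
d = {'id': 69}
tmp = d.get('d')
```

dict.get() returns None when key 'd' is not found and no default given

NoneType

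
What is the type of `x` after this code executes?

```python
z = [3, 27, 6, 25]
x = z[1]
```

Indexing a list of ints returns int (z[1] = 27)

int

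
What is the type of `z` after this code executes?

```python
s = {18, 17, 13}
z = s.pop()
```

Popping from a set of ints returns int

int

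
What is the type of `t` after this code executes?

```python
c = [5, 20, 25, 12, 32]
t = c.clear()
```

list.clear() returns None

NoneType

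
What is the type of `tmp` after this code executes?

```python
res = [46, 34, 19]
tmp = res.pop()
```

list.pop() returns the popped element (int here)

int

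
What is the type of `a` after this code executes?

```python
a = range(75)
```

range() returns a range object

range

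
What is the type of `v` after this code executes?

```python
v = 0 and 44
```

'and' returns the first falsy value (0, which is int)

int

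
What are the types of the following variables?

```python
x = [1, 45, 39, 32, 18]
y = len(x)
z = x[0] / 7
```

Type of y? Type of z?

len() returns int; int / int returns float

int, float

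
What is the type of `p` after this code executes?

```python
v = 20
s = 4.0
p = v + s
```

int + float returns float (20 + 4.0 = 24.0)

float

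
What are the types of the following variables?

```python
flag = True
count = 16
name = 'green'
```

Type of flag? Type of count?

flag is bool; count is int

bool, int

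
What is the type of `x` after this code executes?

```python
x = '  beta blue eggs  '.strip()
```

str.strip() returns str

str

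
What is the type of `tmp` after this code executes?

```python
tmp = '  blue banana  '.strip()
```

str.strip() returns str

str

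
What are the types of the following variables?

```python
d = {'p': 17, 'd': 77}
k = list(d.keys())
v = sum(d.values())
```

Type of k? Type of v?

list(...) returns list; sum of int values returns int

list, int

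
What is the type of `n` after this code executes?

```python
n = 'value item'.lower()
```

str.lower() returns str

str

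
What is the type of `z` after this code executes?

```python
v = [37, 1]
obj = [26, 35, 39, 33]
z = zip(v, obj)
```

zip() returns a zip iterator object

zip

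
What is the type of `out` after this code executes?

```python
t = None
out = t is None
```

'is' comparison returns bool

bool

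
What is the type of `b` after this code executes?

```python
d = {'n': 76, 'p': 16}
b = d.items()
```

dict.items() returns a dict_items view

dict_items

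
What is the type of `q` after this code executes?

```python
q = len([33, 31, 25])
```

len() always returns int

int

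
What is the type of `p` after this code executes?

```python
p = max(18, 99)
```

max() of ints returns int

int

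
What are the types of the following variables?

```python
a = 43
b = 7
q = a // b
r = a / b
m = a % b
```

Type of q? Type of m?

int // int returns int; int % int returns int

int, int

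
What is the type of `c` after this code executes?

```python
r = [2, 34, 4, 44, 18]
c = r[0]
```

Indexing a list of ints returns int (r[0] = 2)

int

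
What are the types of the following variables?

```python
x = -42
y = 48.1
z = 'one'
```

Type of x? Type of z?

x is int; z is str

int, str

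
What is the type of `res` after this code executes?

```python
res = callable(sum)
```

callable() returns bool

bool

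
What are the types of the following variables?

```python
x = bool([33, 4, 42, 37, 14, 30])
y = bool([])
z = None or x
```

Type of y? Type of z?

bool() returns bool; None or <bool> returns the bool

bool, bool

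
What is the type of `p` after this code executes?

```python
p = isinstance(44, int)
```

isinstance() returns bool

bool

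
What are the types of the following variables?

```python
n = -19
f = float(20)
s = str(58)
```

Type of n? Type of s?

n is int; s is str

int, str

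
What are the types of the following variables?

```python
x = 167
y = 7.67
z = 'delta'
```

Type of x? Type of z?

x is int; z is str

int, str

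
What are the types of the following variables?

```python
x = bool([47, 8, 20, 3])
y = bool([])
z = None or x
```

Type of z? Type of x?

None or <bool> returns the bool; bool() returns bool

bool, bool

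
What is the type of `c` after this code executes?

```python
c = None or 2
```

'or' with None returns the other value (2, int)

int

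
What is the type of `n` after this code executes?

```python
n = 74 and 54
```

'and' returns the last value when all truthy (54, which is int)

int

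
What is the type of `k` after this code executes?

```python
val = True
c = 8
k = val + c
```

bool + int returns int (True is 1, so 1 + 8 = 9)

int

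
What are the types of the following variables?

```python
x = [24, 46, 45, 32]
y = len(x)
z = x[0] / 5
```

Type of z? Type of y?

int / int returns float; len() returns int

float, int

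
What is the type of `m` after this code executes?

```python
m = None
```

None has type NoneType

NoneType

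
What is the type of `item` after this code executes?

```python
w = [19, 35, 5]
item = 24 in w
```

'in' operator returns bool

bool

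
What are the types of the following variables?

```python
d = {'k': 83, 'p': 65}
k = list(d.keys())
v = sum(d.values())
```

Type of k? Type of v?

list(...) returns list; sum of int values returns int

list, int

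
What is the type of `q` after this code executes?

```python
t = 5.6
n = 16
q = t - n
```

float - int returns float (5.6 - 16 = -10.4)

float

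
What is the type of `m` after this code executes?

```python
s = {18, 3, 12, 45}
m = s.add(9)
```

set.add() returns None (mutates in place)

NoneType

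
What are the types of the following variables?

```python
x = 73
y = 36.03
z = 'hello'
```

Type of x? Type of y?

x is int; y is float

int, float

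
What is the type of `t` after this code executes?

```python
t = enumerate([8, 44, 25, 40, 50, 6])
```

enumerate() returns an enumerate iterator object

enumerate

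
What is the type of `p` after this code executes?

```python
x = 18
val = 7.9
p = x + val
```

int + float returns float (18 + 7.9 = 25.9)

float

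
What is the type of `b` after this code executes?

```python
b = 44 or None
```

'or' returns first truthy value (44, int)

int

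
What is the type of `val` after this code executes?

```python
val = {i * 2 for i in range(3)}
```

A set comprehension {expr for x in iterable} produces a set

set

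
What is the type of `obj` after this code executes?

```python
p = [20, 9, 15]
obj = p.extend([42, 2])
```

list.extend() returns None

NoneType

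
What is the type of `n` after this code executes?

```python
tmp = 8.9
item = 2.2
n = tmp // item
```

float // float returns float (floor division preserves float type)

float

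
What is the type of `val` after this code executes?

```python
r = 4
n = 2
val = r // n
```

int // int returns int (4 // 2 = 2)

int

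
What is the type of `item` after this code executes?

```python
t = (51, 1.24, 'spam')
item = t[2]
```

Index 2 of tuple is 'spam' which is str

str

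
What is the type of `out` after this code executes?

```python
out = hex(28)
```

hex() returns str representation

str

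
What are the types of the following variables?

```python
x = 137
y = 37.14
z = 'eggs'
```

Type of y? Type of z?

y is float; z is str

float, str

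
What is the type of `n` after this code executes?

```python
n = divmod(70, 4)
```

divmod() returns a tuple (quotient, remainder)

tuple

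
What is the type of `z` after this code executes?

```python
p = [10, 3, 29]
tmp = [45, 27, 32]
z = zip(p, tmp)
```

zip() returns a zip iterator object

zip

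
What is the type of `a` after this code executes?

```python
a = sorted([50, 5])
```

sorted() always returns list

list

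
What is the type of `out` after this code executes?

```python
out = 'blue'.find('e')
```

str.find() returns int (index, or -1)

int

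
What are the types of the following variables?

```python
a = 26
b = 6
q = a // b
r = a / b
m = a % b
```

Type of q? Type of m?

int // int returns int; int % int returns int

int, int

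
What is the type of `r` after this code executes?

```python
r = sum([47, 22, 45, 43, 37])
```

sum() of ints returns int

int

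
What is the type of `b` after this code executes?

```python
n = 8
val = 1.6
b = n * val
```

int * float returns float (8 * 1.6 = 12.8)

float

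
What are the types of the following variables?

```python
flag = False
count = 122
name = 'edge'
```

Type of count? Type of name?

count is int; name is str

int, str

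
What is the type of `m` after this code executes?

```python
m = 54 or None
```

'or' returns first truthy value (54, int)

int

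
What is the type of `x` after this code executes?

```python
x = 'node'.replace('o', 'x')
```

str.replace() returns str

str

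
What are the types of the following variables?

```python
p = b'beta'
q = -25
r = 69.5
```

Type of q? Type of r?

q is int; r is float

int, float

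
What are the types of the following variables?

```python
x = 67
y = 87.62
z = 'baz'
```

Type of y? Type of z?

y is float; z is str

float, str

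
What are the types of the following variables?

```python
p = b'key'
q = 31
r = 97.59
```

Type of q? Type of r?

q is int; r is float

int, float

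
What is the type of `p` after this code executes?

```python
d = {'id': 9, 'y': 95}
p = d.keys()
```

.keys() returns a dict_keys view object

dict_keys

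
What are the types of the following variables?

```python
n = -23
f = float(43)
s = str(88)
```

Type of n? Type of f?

n is int; f is float

int, float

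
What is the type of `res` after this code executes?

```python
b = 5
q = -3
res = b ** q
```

int ** negative int returns float

float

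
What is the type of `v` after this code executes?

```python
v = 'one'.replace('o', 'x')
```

str.replace() returns str

str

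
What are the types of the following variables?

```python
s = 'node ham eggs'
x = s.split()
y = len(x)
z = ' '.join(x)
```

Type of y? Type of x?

len() returns int; str.split() returns list

int, list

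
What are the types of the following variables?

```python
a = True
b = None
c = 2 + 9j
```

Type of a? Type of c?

a is bool; c is complex

bool, complex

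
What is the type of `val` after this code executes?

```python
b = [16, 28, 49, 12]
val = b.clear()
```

list.clear() returns None

NoneType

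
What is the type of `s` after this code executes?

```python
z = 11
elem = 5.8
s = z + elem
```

int + float returns float (11 + 5.8 = 16.8)

float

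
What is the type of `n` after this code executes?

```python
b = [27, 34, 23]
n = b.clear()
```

list.clear() returns None

NoneType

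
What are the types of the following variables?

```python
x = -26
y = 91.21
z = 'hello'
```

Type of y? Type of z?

y is float; z is str

float, str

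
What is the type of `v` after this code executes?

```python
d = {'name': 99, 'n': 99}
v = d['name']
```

Accessing dict[str, int] with key 'name' returns int value 99

int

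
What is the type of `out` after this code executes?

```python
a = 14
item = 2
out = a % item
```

int % int returns int (14 % 2 = 0)

int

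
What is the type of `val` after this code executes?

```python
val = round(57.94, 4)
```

round() with ndigits arg returns float

float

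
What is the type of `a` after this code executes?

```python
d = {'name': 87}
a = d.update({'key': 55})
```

dict.update() returns None

NoneType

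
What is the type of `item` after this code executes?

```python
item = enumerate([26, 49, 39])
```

enumerate() returns an enumerate iterator object

enumerate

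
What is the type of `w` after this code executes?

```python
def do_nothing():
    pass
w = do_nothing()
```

A function with no return statement returns None

NoneType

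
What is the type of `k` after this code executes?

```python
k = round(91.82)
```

round() with no ndigits arg returns int

int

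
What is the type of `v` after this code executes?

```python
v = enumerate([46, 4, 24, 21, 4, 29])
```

enumerate() returns an enumerate iterator object

enumerate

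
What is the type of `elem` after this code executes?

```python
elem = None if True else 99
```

Ternary: condition is True, if branch (None) taken → NoneType

NoneType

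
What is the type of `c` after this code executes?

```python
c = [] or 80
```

'or' returns first truthy value (80, which is int)

int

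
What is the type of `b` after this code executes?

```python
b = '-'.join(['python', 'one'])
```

str.join() returns str

str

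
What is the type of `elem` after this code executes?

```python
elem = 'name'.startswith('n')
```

str.startswith() returns bool

bool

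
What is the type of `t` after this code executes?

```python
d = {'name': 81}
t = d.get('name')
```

dict.get() returns the value (int) when key is found

int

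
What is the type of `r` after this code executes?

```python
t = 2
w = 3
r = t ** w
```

int ** positive int returns int (2 ** 3 = 8)

int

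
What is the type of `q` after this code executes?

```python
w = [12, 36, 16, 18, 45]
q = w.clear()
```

list.clear() returns None

NoneType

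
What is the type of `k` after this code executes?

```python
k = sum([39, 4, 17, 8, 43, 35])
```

sum() of ints returns int

int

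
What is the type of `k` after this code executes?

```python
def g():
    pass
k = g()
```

A function with no return statement returns None

NoneType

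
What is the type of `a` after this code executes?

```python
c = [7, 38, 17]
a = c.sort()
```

list.sort() returns None (sorts in place)

NoneType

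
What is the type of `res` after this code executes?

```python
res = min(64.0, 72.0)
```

min() of floats returns float

float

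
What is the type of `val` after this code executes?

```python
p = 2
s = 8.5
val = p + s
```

int + float returns float (2 + 8.5 = 10.5)

float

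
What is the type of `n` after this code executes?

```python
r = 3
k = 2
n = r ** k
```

int ** positive int returns int (3 ** 2 = 9)

int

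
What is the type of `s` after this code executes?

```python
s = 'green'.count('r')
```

str.count() returns int

int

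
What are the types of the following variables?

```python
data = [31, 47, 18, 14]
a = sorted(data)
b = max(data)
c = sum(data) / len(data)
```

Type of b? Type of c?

max of ints returns int; int / int returns float

int, float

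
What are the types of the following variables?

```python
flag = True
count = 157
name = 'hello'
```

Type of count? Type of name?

count is int; name is str

int, str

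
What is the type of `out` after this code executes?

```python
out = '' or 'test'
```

'or' returns first truthy value ('test', which is str)

str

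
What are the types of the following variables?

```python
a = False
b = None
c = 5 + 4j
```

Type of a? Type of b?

a is bool; b is NoneType

bool, NoneType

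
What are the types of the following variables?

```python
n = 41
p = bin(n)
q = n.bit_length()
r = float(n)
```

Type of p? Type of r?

bin() returns str; float() returns float

str, float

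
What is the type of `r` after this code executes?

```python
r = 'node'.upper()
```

str.upper() returns str

str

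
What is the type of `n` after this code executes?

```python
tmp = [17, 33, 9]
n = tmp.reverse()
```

list.reverse() returns None

NoneType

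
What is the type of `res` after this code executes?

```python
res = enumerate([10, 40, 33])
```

enumerate() returns an enumerate iterator object

enumerate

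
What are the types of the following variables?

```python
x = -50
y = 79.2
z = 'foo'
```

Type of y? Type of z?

y is float; z is str

float, str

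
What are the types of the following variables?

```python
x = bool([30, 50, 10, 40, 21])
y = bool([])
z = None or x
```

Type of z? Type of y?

None or <bool> returns the bool; bool() returns bool

bool, bool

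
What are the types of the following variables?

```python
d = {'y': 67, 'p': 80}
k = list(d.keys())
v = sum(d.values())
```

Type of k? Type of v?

list(...) returns list; sum of int values returns int

list, int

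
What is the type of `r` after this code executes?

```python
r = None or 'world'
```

'or' with None returns the other value ('world', str)

str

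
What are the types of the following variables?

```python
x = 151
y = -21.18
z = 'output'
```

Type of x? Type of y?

x is int; y is float

int, float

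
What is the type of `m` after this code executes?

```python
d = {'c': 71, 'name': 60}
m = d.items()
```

dict.items() returns a dict_items view

dict_items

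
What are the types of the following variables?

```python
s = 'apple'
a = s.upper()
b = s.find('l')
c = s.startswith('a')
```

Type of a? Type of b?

str.upper() returns str; str.find() returns int

str, int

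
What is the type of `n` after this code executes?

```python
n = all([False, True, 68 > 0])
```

all() returns bool

bool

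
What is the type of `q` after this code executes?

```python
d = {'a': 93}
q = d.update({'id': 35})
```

dict.update() returns None

NoneType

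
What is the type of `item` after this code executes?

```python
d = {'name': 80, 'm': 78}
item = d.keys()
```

.keys() returns a dict_keys view object

dict_keys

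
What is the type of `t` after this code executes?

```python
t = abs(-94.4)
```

abs() of float returns float

float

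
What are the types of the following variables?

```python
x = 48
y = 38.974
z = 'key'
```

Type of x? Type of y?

x is int; y is float

int, float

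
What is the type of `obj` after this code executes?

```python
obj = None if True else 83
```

Ternary: condition is True, if branch (None) taken → NoneType

NoneType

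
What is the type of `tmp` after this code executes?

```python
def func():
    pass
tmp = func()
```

A function with no return statement returns None

NoneType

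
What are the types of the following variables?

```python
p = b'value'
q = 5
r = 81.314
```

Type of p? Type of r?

p is bytes; r is float

bytes, float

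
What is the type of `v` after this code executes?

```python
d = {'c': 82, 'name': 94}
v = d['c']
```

Accessing dict[str, int] with key 'c' returns int value 82

int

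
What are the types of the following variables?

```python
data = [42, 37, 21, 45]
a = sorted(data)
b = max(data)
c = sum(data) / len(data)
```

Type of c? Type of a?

int / int returns float; sorted() returns list

float, list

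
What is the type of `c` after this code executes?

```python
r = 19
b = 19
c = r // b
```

int // int returns int (19 // 19 = 1)

int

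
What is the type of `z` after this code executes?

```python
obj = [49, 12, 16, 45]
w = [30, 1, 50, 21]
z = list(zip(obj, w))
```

list(zip(...)) returns a list of tuples

list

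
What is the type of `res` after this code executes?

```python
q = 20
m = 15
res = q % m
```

int % int returns int (20 % 15 = 5)

int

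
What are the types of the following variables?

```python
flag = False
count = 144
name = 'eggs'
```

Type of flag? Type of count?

flag is bool; count is int

bool, int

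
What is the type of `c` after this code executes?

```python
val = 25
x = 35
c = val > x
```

Comparison operators return bool

bool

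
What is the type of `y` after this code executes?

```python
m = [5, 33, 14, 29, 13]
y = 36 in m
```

'in' operator returns bool

bool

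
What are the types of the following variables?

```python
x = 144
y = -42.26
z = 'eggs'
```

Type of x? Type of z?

x is int; z is str

int, str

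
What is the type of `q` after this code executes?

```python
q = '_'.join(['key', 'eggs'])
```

str.join() returns str

str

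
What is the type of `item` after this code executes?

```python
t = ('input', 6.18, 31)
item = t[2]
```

Index 2 of tuple is 31 which is int

int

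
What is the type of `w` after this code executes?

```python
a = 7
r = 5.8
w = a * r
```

int * float returns float (7 * 5.8 = 40.6)

float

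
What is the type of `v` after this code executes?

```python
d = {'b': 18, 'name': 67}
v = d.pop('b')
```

dict.pop() returns the value (int)

int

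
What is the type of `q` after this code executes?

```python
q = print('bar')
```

print() returns None

NoneType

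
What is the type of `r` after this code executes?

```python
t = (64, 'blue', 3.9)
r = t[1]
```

Index 1 of tuple is 'blue' which is str

str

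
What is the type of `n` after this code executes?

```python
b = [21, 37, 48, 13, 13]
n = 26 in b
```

'in' operator returns bool

bool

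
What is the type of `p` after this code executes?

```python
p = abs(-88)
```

abs() of int returns int

int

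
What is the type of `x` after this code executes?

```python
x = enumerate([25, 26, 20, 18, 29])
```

enumerate() returns an enumerate iterator object

enumerate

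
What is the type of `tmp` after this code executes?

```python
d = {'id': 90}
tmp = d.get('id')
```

dict.get() returns the value (int) when key is found

int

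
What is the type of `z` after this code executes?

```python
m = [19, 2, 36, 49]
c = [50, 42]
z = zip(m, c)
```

zip() returns a zip iterator object

zip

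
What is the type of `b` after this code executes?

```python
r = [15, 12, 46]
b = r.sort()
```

list.sort() returns None (sorts in place)

NoneType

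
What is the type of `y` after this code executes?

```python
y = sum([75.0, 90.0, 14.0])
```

sum() of floats returns float

float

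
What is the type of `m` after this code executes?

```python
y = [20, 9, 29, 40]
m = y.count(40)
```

list.count() returns int

int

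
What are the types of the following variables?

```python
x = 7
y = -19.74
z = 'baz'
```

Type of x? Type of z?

x is int; z is str

int, str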